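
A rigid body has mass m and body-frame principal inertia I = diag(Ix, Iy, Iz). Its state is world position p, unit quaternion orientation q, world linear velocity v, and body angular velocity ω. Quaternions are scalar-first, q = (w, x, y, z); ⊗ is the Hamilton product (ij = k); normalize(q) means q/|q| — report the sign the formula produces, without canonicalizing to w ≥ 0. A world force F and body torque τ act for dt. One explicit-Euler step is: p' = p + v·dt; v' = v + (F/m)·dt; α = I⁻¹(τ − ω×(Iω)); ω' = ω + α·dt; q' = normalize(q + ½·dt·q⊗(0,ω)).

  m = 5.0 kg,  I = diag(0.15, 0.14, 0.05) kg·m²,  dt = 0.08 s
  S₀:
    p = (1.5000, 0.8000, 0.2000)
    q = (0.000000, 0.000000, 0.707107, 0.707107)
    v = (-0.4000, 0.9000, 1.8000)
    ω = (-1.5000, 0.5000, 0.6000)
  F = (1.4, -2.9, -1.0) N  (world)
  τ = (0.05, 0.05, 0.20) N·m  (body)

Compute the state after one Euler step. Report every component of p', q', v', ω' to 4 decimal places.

ω×(Iω) gyroscopic = (-0.0270, -0.0900, 0.0075)
(τ − ω×Iω)/I = (0.5133, 1.0000, 3.8500)
new body rate ω' = (-1.4589, 0.5800, 0.9080)
2q̇ = q⊗(0,ω) = (-0.7778177, 0.0707107, -1.0606605, 1.0606605)
q + ½dt·q⊗(0,ω), renormalized = (-0.0310, 0.0028, 0.6632, 0.7478)
a = F/m = (0.2800, -0.5800, -0.2000)
p' = p + v·dt = (1.4680, 0.8720, 0.3440)
v' = v + a·dt = (-0.3776, 0.8536, 1.7840)

p' = (1.4680, 0.8720, 0.3440)
q' = (-0.0310, 0.0028, 0.6632, 0.7478)
v' = (-0.3776, 0.8536, 1.7840)
ω' = (-1.4589, 0.5800, 0.9080)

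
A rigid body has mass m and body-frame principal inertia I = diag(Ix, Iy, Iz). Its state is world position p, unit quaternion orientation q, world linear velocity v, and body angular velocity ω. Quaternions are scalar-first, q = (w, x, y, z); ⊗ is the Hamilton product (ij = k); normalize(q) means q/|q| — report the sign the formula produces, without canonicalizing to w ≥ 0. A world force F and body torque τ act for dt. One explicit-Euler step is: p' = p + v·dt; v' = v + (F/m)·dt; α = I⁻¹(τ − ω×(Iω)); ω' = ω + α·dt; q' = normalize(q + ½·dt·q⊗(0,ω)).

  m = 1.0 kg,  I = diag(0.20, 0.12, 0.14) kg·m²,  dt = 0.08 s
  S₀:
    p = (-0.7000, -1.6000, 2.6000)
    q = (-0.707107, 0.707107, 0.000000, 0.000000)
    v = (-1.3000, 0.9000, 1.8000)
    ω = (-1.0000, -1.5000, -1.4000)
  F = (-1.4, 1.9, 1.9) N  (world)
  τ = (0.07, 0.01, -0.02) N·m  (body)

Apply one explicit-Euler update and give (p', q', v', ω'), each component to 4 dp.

new position p' = (-0.8040, -1.5280, 2.7440)
v' = v + a·dt = (-1.4120, 1.0520, 1.9520)
α = I⁻¹(τ − ω×Iω) = (0.1400, -0.6167, 0.7143)
ω + α·dt = (-0.9888, -1.5493, -1.3429)
q⊗(0,ω) = (0.7071070, 0.7071070, 2.0506103, -0.0707107)
q + ½dt·q⊗(0,ω), renormalized = (-0.6760, 0.7323, 0.0817, -0.0028)

p' = (-0.8040, -1.5280, 2.7440)
q' = (-0.6760, 0.7323, 0.0817, -0.0028)
v' = (-1.4120, 1.0520, 1.9520)
ω' = (-0.9888, -1.5493, -1.3429)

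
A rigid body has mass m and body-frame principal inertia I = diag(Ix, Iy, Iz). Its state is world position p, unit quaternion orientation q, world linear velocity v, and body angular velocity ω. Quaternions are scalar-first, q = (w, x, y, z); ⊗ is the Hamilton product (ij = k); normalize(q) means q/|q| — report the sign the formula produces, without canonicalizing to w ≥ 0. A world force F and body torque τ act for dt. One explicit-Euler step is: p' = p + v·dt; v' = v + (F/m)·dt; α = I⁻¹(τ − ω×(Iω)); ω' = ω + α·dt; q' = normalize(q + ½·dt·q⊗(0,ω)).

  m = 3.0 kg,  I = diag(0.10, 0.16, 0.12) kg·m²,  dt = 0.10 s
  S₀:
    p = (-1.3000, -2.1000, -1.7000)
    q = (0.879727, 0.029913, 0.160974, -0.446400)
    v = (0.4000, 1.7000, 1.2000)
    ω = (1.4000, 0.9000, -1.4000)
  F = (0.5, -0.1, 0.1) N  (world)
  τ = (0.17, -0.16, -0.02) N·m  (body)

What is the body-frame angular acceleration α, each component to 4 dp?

α = (1.1960, -1.2450, -0.7967)

gyro term ω×Iω = (0.0504, 0.0392, 0.0756)
(τ − ω×Iω)/I = (1.1960, -1.2450, -0.7967)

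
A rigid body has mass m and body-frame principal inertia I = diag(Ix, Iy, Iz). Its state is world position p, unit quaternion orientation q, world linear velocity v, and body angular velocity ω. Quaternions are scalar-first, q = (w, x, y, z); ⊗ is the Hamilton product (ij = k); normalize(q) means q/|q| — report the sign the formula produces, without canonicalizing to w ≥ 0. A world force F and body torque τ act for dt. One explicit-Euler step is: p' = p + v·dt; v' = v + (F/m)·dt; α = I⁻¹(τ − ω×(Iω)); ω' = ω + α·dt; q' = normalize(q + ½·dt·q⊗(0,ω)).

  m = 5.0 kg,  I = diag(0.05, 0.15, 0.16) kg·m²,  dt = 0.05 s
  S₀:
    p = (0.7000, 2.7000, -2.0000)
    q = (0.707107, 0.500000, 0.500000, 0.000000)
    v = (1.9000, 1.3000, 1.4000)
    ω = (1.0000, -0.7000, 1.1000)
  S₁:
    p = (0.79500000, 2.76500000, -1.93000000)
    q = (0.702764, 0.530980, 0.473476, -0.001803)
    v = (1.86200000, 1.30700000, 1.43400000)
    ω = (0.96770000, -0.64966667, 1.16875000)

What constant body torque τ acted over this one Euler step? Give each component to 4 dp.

Δω = ω₁−ω₀ = (-0.03230000, 0.05033333, 0.06875000)
applied torque τ = (-0.0400, 0.0300, 0.1500)

τ = (-0.0400, 0.0300, 0.1500)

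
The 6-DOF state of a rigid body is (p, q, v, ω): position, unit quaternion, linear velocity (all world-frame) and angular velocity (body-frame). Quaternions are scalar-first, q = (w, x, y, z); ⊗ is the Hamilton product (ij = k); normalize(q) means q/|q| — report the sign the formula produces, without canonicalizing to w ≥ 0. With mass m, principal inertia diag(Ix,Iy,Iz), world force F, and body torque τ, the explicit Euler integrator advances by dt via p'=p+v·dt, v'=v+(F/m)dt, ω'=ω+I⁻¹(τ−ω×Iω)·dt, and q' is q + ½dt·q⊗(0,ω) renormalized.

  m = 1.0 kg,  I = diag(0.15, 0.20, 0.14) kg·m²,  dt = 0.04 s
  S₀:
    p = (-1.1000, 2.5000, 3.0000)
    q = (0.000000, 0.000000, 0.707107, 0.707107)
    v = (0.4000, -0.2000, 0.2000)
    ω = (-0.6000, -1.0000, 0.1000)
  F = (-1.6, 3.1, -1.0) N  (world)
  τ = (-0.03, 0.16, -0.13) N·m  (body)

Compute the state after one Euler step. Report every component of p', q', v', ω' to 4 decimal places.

p' = (-1.0840, 2.4920, 3.0080)
q' = (0.0127, 0.0156, 0.6984, 0.7154)
v' = (0.3360, -0.0760, 0.1600)
ω' = (-0.6096, -0.9679, 0.0543)

new position p' = (-1.0840, 2.4920, 3.0080)
v + (F/m)dt = (0.3360, -0.0760, 0.1600)
α = I⁻¹(τ − ω×Iω) = (-0.2400, 0.8030, -1.1429)
ω' = ω + α·dt = (-0.6096, -0.9679, 0.0543)
2q̇ = q⊗(0,ω) = (0.6363963, 0.7778177, -0.4242642, 0.4242642)
q + ½dt·q⊗(0,ω), renormalized = (0.0127, 0.0156, 0.6984, 0.7154)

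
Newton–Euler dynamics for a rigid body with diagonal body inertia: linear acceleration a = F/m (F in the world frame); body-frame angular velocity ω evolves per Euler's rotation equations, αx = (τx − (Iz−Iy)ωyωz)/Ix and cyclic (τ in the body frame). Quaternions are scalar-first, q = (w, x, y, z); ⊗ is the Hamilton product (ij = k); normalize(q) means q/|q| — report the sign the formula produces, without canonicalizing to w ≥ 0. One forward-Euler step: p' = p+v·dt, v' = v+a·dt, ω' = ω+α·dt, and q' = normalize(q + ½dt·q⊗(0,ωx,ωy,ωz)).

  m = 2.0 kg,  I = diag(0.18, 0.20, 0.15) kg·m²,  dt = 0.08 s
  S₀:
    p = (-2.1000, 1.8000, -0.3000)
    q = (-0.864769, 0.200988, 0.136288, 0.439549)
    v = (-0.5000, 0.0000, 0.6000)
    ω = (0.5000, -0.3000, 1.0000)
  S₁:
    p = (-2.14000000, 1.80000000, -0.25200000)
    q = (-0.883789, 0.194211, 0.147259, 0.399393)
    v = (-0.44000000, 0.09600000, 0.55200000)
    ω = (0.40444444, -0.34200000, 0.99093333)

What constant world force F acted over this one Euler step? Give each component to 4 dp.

v₁ − v₀ = (0.06000000, 0.09600000, -0.04800000)
m·(v₁−v₀)/dt = (1.5000, 2.4000, -1.2000)

F = (1.5000, 2.4000, -1.2000)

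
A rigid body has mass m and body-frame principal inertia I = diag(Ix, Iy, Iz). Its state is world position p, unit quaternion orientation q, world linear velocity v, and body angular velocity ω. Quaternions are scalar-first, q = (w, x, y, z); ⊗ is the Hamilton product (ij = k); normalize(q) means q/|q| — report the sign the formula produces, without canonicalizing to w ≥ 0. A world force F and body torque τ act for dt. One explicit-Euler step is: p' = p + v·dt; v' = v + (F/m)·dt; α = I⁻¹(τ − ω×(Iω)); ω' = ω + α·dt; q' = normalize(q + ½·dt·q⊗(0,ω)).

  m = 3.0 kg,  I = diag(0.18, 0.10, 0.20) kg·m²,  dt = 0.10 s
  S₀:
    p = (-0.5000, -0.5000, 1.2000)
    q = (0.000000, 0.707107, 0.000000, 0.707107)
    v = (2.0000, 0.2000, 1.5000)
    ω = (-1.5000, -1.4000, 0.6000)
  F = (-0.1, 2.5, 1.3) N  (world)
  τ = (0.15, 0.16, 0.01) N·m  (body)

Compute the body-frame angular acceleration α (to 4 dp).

ω×(Iω) gyroscopic = (-0.0840, 0.0180, -0.1680)
(τ − ω×Iω)/I = (1.3000, 1.4200, 0.8900)

α = (1.3000, 1.4200, 0.8900)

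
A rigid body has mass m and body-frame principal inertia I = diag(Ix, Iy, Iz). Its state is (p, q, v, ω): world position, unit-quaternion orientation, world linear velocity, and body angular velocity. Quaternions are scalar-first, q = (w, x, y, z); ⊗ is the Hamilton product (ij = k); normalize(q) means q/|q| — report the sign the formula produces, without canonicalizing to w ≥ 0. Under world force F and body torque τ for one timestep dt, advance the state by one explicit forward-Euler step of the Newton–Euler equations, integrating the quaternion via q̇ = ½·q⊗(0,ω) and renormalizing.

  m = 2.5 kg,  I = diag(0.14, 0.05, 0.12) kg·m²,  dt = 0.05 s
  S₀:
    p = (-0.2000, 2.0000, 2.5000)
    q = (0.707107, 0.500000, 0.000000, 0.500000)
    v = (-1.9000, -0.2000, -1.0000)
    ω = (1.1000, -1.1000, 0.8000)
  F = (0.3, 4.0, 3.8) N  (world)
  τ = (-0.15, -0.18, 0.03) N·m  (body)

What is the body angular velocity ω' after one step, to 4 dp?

ω' = (1.0684, -1.2976, 0.7671)

precession coupling ω×(Iω) = (-0.0616, 0.0176, 0.1089)
(τ − ω×Iω)/I = (-0.6314, -3.9520, -0.6575)
ω + α·dt = (1.0684, -1.2976, 0.7671)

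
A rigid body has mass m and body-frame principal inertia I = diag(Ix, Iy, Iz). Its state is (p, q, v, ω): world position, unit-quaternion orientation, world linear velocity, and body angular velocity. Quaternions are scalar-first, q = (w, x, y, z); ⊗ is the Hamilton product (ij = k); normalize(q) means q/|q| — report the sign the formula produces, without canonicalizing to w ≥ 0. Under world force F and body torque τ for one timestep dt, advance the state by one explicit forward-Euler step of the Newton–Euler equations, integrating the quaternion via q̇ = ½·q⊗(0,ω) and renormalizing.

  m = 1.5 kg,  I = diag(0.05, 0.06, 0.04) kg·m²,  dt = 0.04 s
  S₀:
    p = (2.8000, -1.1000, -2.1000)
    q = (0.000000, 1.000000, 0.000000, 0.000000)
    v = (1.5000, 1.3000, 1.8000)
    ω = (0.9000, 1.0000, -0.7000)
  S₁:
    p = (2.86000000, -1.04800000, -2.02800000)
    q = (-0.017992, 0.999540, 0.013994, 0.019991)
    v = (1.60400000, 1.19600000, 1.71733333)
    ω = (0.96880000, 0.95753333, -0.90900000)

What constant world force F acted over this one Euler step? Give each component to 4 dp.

F = (3.9000, -3.9000, -3.1000)

velocity change Δv = (0.10400000, -0.10400000, -0.08266667)
applied force F = (3.9000, -3.9000, -3.1000)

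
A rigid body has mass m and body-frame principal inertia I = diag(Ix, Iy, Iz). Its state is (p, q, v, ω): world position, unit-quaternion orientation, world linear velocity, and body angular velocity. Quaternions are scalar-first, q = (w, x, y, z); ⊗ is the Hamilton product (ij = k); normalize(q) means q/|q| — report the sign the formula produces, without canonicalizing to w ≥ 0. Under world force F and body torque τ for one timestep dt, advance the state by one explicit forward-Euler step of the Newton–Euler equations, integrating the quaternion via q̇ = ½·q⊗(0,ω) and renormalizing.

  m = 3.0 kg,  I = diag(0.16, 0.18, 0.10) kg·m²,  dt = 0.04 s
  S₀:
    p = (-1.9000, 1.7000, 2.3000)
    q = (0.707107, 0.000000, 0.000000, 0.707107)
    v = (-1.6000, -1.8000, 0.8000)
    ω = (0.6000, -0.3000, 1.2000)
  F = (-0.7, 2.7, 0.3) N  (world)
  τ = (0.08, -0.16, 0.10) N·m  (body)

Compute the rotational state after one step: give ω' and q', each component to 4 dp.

ω' = (0.6128, -0.3452, 1.2414)
q' = (0.6899, 0.0127, 0.0042, 0.7238)

α = I⁻¹(τ − ω×Iω) = (0.3200, -1.1289, 1.0360)
ω + α·dt = (0.6128, -0.3452, 1.2414)
2q̇ = q⊗(0,ω) = (-0.8485284, 0.6363963, 0.2121321, 0.8485284)
q' = normalize(q + ½dt·q⊗(0,ω)) = (0.6899, 0.0127, 0.0042, 0.7238)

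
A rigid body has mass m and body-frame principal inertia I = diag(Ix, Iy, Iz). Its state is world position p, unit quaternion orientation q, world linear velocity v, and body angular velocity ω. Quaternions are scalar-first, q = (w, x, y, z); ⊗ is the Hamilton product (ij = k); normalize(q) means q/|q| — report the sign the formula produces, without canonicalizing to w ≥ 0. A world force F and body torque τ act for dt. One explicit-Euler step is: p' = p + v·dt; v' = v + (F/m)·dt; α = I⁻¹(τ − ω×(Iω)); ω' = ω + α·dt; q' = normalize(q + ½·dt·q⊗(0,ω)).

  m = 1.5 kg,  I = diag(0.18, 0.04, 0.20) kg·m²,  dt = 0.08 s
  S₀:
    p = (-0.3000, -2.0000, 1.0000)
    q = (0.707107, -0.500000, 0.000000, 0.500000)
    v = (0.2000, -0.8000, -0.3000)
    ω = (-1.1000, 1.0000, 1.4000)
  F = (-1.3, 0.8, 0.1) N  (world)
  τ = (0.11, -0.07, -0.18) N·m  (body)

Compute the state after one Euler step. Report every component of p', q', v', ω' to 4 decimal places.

p' = (-0.2840, -2.0640, 0.9760)
q' = (0.6549, -0.5493, 0.0342, 0.5179)
v' = (0.1307, -0.7573, -0.2947)
ω' = (-1.1507, 0.7984, 1.2664)

gyro term ω×Iω = (0.2240, 0.0308, 0.1540)
α = I⁻¹(τ − ω×Iω) = (-0.6333, -2.5200, -1.6700)
new body rate ω' = (-1.1507, 0.7984, 1.2664)
Hamilton product q⊗(0,ω) = (-1.2500000, -1.2778177, 0.8571070, 0.4899498)
updated quaternion q' = (0.6549, -0.5493, 0.0342, 0.5179)
a = F/m = (-0.8667, 0.5333, 0.0667)
new position p' = (-0.2840, -2.0640, 0.9760)
v' = v + a·dt = (0.1307, -0.7573, -0.2947)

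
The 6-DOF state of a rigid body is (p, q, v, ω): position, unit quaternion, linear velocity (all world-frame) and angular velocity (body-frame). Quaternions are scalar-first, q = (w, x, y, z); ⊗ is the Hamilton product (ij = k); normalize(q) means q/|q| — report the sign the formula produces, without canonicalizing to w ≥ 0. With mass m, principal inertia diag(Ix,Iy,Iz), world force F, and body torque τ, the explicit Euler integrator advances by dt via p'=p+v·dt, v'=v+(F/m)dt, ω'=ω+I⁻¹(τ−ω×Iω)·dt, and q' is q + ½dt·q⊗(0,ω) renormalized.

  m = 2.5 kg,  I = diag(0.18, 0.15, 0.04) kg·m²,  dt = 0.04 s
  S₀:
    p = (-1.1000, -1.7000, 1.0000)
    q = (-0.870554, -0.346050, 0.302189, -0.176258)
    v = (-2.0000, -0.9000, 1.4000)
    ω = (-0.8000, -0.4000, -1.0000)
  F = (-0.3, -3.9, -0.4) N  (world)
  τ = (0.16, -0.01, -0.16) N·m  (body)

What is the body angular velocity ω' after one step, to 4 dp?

gyro term ω×Iω = (-0.0440, 0.1120, -0.0096)
α = I⁻¹(τ − ω×Iω) = (1.1333, -0.8133, -3.7600)
new body rate ω' = (-0.7547, -0.4325, -1.1504)

ω' = (-0.7547, -0.4325, -1.1504)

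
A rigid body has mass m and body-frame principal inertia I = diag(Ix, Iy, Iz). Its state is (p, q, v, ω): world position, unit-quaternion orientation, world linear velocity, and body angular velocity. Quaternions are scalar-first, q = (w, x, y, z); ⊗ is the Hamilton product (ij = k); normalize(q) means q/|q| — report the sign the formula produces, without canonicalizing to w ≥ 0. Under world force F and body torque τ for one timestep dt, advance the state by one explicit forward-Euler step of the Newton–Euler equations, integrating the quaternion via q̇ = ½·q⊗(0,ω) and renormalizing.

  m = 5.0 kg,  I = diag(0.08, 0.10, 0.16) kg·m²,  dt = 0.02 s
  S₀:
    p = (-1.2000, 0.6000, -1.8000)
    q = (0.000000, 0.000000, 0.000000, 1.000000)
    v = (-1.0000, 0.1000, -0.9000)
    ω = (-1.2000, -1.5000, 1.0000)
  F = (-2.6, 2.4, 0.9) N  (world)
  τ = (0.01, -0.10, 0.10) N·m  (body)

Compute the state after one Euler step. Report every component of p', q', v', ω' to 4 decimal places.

p' = (-1.2200, 0.6020, -1.8180)
q' = (-0.0100, 0.0150, -0.0120, 0.9998)
v' = (-1.0104, 0.1096, -0.8964)
ω' = (-1.1750, -1.5392, 1.0080)

(τ − ω×Iω)/I = (1.2500, -1.9600, 0.4000)
new body rate ω' = (-1.1750, -1.5392, 1.0080)
2q̇ = q⊗(0,ω) = (-1.0000000, 1.5000000, -1.2000000, 0.0000000)
q' = normalize(q + ½dt·q⊗(0,ω)) = (-0.0100, 0.0150, -0.0120, 0.9998)
p' = p + v·dt = (-1.2200, 0.6020, -1.8180)
v + (F/m)dt = (-1.0104, 0.1096, -0.8964)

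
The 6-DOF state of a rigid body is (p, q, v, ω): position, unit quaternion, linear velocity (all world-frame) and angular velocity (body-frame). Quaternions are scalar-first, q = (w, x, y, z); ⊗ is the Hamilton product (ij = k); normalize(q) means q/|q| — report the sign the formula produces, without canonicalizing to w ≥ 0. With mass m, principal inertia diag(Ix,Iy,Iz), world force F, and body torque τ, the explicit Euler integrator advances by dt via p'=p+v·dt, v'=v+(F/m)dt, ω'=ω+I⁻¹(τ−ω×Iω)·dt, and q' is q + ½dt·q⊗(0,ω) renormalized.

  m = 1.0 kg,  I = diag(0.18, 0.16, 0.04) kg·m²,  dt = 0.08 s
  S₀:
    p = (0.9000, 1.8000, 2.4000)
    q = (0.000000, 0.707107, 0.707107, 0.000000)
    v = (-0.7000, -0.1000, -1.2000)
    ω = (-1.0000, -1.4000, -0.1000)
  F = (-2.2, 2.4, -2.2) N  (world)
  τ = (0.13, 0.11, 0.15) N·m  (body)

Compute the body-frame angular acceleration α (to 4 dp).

α = (0.8156, 0.6000, 4.4500)

gyro term ω×Iω = (-0.0168, 0.0140, -0.0280)
(τ − ω×Iω)/I = (0.8156, 0.6000, 4.4500)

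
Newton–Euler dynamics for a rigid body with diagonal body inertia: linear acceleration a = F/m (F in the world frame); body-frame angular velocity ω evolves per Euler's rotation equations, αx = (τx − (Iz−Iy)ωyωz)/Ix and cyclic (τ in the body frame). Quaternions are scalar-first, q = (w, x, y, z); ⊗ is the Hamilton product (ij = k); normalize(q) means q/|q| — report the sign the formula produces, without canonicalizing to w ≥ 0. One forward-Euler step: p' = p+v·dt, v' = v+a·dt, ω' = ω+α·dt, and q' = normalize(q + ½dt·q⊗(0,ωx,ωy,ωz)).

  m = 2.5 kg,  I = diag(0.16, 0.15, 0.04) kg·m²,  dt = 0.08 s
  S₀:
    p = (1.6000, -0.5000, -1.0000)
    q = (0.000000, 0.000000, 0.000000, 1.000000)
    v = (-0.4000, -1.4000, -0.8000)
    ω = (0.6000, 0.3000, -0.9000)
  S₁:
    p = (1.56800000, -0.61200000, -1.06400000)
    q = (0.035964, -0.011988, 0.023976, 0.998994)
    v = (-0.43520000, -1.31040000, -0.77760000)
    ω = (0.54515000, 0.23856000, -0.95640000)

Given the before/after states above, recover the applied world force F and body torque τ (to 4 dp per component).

ω₁ − ω₀ = (-0.05485000, -0.06144000, -0.05640000)
precession coupling = (0.0297, -0.0648, -0.0018)
τ = I·(Δω/dt) + ω₀×(Iω₀) = (-0.0800, -0.1800, -0.0300)
v₁ − v₀ = (-0.03520000, 0.08960000, 0.02240000)
F = m·Δv/dt = (-1.1000, 2.8000, 0.7000)

F = (-1.1000, 2.8000, 0.7000)
τ = (-0.0800, -0.1800, -0.0300)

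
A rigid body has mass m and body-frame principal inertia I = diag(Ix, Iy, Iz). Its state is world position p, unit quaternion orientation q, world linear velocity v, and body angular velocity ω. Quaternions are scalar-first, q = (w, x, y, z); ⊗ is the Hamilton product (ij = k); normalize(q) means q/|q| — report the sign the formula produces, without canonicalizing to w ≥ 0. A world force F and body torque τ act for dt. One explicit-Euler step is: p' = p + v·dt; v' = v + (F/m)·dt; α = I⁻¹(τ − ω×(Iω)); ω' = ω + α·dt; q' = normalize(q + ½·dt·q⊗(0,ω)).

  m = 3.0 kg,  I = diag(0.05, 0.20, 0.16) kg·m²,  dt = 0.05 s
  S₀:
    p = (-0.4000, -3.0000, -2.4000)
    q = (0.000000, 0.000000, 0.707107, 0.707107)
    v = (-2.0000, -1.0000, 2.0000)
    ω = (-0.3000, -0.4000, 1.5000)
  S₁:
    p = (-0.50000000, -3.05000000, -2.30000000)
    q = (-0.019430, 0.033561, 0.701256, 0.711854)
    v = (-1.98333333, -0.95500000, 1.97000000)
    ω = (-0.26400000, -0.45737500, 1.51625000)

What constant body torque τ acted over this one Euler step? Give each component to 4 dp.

rate change Δω = (0.03600000, -0.05737500, 0.01625000)
I·α + gyro = (0.0600, -0.1800, 0.0700)

τ = (0.0600, -0.1800, 0.0700)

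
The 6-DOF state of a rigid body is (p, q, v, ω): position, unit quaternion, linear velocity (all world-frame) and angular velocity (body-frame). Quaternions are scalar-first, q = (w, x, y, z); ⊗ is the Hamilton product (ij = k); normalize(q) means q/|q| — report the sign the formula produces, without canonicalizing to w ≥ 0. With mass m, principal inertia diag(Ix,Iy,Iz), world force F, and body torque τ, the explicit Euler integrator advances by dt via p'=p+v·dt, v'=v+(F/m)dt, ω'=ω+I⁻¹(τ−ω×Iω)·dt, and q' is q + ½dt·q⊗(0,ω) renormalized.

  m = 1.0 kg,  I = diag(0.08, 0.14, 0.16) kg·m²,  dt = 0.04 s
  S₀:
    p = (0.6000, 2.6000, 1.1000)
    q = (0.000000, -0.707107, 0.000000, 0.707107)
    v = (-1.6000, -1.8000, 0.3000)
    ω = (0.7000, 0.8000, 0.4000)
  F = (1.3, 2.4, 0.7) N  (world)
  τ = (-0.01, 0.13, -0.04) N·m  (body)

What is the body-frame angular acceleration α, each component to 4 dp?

precession coupling ω×(Iω) = (0.0064, -0.0224, 0.0336)
(τ − ω×Iω)/I = (-0.2050, 1.0886, -0.4600)

α = (-0.2050, 1.0886, -0.4600)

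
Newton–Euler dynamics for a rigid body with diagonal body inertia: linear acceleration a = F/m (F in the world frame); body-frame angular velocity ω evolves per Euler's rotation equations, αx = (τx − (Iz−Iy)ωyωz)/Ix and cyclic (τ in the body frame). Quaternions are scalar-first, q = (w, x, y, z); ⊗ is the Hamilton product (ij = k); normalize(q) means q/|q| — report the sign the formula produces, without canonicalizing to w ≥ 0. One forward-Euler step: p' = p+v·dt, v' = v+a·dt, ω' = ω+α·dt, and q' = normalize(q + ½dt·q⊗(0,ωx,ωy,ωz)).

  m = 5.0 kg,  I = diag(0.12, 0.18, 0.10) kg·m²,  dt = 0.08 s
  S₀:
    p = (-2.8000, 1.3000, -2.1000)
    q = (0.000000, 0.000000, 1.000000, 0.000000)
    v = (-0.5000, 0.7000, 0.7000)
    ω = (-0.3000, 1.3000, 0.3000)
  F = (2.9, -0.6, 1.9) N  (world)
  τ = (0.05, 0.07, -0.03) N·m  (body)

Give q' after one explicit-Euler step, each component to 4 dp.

q' = (-0.0519, 0.0120, 0.9985, 0.0120)

2q̇ = q⊗(0,ω) = (-1.3000000, 0.3000000, 0.0000000, 0.3000000)
updated quaternion q' = (-0.0519, 0.0120, 0.9985, 0.0120)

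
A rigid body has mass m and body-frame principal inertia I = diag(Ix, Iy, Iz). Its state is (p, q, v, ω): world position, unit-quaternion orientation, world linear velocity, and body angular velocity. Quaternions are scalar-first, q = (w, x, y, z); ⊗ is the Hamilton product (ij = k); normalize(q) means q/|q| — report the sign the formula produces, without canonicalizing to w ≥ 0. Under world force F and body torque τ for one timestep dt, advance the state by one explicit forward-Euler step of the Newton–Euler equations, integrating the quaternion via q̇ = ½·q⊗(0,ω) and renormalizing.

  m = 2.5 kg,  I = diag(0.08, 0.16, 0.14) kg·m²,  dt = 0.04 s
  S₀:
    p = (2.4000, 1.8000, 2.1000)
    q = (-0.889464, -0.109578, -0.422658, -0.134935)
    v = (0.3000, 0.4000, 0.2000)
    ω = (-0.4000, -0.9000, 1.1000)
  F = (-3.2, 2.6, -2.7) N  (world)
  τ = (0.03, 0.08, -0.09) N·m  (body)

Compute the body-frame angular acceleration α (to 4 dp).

α = (0.1275, 0.3350, -0.8486)

ω×(Iω) gyroscopic = (0.0198, 0.0264, 0.0288)
α = I⁻¹(τ − ω×Iω) = (0.1275, 0.3350, -0.8486)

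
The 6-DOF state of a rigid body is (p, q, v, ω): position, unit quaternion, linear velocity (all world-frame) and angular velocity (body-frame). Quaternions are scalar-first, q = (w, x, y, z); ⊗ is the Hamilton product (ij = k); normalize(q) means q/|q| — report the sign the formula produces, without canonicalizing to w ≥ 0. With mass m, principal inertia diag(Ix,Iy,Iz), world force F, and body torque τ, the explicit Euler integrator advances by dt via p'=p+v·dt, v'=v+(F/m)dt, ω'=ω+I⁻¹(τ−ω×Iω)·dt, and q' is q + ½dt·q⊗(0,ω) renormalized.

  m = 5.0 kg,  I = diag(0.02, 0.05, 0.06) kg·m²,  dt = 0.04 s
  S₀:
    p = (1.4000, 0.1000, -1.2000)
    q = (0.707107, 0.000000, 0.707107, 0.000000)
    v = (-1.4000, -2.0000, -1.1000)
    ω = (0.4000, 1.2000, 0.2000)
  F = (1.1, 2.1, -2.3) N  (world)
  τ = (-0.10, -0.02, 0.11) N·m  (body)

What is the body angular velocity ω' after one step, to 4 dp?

ω' = (0.1952, 1.1866, 0.2637)

ω×(Iω) gyroscopic = (0.0024, -0.0032, 0.0144)
(τ − ω×Iω)/I = (-5.1200, -0.3360, 1.5933)
ω' = ω + α·dt = (0.1952, 1.1866, 0.2637)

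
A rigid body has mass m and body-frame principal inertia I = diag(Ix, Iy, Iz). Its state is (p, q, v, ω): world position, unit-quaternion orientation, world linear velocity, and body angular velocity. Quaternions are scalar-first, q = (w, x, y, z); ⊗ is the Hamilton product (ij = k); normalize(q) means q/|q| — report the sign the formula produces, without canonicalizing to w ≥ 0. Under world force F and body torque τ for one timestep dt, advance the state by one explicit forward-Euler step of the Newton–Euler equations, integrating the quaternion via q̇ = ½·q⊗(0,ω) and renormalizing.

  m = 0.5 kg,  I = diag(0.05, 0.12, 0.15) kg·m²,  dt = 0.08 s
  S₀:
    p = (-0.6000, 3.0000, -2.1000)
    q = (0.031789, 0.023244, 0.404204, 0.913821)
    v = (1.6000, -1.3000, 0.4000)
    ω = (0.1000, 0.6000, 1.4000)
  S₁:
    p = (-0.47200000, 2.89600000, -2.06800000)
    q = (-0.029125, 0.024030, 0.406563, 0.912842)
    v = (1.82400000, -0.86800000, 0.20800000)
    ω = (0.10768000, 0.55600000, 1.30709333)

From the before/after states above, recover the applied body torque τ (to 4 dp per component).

τ = (0.0300, -0.0800, -0.1700)

ω₁ − ω₀ = (0.00768000, -0.04400000, -0.09290667)
τ = I·(Δω/dt) + ω₀×(Iω₀) = (0.0300, -0.0800, -0.1700)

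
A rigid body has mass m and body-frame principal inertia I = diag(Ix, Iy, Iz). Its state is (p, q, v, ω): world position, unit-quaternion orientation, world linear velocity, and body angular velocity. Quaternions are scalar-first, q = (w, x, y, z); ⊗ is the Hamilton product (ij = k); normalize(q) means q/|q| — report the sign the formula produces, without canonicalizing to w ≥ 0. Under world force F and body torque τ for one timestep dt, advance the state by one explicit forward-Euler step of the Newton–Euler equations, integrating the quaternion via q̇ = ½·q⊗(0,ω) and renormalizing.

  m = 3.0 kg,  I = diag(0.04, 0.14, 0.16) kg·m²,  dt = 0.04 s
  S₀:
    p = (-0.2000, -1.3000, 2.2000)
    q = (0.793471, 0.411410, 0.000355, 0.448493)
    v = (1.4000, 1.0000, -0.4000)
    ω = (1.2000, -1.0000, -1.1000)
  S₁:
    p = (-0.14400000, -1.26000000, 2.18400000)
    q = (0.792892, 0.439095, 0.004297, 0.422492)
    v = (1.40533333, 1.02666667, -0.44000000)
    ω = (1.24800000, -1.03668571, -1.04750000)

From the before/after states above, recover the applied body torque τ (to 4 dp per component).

ω₁ − ω₀ = (0.04800000, -0.03668571, 0.05250000)
ω₀×(Iω₀) = (0.0220, 0.1584, -0.1200)
I·α + gyro = (0.0700, 0.0300, 0.0900)

τ = (0.0700, 0.0300, 0.0900)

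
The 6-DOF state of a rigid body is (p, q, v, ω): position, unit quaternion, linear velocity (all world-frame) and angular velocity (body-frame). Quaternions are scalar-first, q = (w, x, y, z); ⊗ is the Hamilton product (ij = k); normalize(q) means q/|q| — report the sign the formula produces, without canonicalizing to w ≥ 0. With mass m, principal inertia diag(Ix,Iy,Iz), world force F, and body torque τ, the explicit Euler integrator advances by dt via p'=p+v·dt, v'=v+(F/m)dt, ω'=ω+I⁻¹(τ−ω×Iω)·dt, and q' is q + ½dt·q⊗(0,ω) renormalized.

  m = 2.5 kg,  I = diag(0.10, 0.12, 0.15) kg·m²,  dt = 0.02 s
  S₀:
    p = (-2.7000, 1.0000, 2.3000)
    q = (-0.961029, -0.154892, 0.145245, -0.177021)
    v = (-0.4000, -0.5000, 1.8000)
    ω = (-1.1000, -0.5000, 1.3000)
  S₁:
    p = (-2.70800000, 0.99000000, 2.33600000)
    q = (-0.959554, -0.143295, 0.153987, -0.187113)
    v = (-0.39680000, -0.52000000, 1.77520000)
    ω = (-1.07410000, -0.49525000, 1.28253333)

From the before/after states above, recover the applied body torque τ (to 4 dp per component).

τ = (0.1100, 0.1000, -0.1200)

Δω = ω₁−ω₀ = (0.02590000, 0.00475000, -0.01746667)
ω₀×(Iω₀) = (-0.0195, 0.0715, 0.0110)
I·α + gyro = (0.1100, 0.1000, -0.1200)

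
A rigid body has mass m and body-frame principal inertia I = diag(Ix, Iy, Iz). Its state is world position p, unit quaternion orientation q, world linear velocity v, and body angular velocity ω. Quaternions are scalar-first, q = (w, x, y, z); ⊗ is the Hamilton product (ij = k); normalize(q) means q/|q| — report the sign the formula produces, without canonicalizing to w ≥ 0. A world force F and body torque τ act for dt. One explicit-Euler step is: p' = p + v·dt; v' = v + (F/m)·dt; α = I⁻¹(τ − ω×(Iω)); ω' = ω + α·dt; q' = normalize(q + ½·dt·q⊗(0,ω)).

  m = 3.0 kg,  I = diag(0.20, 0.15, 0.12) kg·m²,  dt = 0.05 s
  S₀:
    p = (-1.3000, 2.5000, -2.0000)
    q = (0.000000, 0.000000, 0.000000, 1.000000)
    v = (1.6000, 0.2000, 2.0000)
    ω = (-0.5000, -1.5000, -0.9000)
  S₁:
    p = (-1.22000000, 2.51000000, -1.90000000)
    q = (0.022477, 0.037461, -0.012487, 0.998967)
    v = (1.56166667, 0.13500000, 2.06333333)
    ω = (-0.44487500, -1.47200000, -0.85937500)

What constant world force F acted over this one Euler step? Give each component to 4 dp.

Δv = v₁−v₀ = (-0.03833333, -0.06500000, 0.06333333)
applied force F = (-2.3000, -3.9000, 3.8000)

F = (-2.3000, -3.9000, 3.8000)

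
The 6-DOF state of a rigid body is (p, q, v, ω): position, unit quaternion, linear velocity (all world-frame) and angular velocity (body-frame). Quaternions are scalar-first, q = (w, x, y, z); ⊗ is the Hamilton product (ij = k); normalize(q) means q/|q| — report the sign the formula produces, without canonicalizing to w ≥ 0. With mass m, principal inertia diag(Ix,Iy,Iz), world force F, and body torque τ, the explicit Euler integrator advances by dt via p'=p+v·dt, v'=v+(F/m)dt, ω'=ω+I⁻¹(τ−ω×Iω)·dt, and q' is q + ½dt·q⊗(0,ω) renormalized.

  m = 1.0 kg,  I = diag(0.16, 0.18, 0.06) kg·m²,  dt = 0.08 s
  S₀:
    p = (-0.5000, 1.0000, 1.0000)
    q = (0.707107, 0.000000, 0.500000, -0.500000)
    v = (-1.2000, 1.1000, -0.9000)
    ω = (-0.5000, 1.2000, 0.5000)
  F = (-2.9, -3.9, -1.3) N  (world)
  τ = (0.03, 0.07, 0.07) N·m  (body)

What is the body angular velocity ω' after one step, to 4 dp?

ω' = (-0.4490, 1.2422, 0.6093)

precession coupling ω×(Iω) = (-0.0720, -0.0250, -0.0120)
(τ − ω×Iω)/I = (0.6375, 0.5278, 1.3667)
ω' = ω + α·dt = (-0.4490, 1.2422, 0.6093)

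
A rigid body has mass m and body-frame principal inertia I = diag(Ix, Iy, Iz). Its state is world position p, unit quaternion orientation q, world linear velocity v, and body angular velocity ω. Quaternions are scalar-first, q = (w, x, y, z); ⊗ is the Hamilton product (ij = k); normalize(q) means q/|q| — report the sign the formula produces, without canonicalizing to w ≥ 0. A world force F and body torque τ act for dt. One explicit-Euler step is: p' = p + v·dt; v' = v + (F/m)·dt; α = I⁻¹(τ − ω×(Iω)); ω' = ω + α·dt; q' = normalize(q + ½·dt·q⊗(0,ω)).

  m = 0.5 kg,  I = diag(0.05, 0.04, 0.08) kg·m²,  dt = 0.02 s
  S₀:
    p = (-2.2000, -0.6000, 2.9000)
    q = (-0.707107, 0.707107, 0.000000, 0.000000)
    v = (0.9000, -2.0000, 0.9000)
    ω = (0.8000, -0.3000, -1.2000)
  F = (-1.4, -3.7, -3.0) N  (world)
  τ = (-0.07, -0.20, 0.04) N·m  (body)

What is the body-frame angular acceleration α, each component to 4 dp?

α = (-1.6880, -5.7200, 0.4700)

ω×(Iω) gyroscopic = (0.0144, 0.0288, 0.0024)
α = I⁻¹(τ − ω×Iω) = (-1.6880, -5.7200, 0.4700)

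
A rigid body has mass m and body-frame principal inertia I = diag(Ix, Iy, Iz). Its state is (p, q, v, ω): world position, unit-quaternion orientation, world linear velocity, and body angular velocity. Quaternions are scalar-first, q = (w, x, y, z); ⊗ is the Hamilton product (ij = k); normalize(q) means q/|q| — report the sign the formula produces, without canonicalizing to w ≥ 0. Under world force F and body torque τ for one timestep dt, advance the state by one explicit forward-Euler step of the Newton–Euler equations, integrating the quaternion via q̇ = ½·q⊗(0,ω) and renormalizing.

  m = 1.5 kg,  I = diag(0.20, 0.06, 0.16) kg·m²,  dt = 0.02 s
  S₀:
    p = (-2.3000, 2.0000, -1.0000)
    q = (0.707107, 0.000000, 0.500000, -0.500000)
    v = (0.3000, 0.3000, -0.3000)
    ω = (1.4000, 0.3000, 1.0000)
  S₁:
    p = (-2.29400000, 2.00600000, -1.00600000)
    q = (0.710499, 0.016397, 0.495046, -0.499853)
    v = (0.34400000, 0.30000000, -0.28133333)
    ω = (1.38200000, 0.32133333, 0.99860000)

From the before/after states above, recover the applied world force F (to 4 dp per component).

F = (3.3000, 0.0000, 1.4000)

velocity change Δv = (0.04400000, 0.00000000, 0.01866667)
applied force F = (3.3000, 0.0000, 1.4000)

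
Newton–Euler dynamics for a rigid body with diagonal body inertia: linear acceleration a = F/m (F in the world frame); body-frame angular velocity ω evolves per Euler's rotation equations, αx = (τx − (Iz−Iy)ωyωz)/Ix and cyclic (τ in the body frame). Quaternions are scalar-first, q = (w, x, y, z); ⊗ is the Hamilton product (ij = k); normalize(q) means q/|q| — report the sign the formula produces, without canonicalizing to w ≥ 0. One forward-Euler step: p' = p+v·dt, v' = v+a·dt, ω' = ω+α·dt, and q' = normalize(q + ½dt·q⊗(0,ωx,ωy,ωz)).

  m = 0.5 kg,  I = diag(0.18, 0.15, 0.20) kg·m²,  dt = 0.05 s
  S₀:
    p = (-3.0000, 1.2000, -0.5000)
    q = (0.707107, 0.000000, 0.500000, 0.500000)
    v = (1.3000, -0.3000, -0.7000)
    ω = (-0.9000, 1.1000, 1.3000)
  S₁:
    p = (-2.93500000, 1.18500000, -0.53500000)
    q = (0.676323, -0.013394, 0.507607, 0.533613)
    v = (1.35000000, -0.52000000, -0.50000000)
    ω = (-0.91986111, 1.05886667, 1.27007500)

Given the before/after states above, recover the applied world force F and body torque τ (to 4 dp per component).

rate change Δω = (-0.01986111, -0.04113333, -0.02992500)
precession coupling = (0.0715, 0.0234, 0.0297)
I·α + gyro = (0.0000, -0.1000, -0.0900)
Δv = v₁−v₀ = (0.05000000, -0.22000000, 0.20000000)
F = m·Δv/dt = (0.5000, -2.2000, 2.0000)

F = (0.5000, -2.2000, 2.0000)
τ = (0.0000, -0.1000, -0.0900)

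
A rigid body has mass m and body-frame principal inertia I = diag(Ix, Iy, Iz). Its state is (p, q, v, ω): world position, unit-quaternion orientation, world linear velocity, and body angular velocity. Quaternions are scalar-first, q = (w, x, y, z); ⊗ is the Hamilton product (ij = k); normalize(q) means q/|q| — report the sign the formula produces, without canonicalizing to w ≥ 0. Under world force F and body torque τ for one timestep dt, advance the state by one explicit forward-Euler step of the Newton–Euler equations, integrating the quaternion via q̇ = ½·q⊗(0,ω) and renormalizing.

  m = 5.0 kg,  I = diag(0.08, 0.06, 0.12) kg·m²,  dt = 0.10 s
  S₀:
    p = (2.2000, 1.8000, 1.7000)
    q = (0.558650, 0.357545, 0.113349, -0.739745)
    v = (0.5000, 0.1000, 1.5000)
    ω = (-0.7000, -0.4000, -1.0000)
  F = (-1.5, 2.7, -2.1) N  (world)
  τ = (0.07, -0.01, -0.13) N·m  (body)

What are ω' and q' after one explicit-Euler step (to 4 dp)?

gyro term ω×Iω = (0.0240, -0.0280, -0.0056)
(τ − ω×Iω)/I = (0.5750, 0.3000, -1.0367)
ω' = ω + α·dt = (-0.6425, -0.3700, -1.1037)
Hamilton product q⊗(0,ω) = (-0.4441239, -0.8003020, 0.6519065, -0.6223237)
q' = normalize(q + ½dt·q⊗(0,ω)) = (0.5353, 0.3169, 0.1456, -0.7693)

ω' = (-0.6425, -0.3700, -1.1037)
q' = (0.5353, 0.3169, 0.1456, -0.7693)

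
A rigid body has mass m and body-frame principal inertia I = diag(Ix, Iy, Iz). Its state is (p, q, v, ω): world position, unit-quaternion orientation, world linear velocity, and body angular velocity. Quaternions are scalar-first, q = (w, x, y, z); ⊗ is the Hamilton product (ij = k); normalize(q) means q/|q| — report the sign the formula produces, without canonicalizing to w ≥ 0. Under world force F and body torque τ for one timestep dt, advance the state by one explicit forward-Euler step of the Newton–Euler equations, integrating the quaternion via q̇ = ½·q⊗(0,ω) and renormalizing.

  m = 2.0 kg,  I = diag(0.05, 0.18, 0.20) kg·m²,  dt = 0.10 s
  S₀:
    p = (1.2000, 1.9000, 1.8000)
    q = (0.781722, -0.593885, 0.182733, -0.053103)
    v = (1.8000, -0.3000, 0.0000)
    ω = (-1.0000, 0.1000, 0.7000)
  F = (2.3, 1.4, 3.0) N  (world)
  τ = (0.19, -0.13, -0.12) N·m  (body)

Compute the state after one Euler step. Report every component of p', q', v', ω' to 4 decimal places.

p' = (1.3800, 1.8700, 1.8000)
q' = (0.7516, -0.6251, 0.2097, -0.0195)
v' = (1.9150, -0.2300, 0.1500)
ω' = (-0.6228, -0.0306, 0.6465)

(τ − ω×Iω)/I = (3.7720, -1.3056, -0.5350)
new body rate ω' = (-0.6228, -0.0306, 0.6465)
q⊗(0,ω) = (-0.5749862, -0.6484986, 0.5469947, 0.6705499)
q + ½dt·q⊗(0,ω), renormalized = (0.7516, -0.6251, 0.2097, -0.0195)
new position p' = (1.3800, 1.8700, 1.8000)
new velocity v' = (1.9150, -0.2300, 0.1500)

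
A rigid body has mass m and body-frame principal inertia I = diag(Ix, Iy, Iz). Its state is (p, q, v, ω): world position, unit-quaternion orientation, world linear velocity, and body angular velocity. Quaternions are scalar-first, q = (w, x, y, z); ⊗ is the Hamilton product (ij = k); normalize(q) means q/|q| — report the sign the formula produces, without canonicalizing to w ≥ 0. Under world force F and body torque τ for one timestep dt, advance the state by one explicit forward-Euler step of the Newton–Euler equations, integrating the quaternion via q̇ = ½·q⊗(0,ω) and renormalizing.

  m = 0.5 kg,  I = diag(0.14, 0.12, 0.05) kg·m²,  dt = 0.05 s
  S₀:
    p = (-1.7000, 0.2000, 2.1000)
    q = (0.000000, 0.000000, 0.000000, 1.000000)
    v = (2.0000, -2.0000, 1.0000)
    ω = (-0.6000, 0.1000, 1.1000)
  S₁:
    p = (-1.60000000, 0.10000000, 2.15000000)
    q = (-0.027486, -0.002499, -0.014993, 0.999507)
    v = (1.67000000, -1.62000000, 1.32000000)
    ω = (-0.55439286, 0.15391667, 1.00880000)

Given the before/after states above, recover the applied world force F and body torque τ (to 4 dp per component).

velocity change Δv = (-0.33000000, 0.38000000, 0.32000000)
F = m·Δv/dt = (-3.3000, 3.8000, 3.2000)
ω₁ − ω₀ = (0.04560714, 0.05391667, -0.09120000)
gyro term ω₀×Iω₀ = (-0.0077, -0.0594, 0.0012)
τ = I·(Δω/dt) + ω₀×(Iω₀) = (0.1200, 0.0700, -0.0900)

F = (-3.3000, 3.8000, 3.2000)
τ = (0.1200, 0.0700, -0.0900)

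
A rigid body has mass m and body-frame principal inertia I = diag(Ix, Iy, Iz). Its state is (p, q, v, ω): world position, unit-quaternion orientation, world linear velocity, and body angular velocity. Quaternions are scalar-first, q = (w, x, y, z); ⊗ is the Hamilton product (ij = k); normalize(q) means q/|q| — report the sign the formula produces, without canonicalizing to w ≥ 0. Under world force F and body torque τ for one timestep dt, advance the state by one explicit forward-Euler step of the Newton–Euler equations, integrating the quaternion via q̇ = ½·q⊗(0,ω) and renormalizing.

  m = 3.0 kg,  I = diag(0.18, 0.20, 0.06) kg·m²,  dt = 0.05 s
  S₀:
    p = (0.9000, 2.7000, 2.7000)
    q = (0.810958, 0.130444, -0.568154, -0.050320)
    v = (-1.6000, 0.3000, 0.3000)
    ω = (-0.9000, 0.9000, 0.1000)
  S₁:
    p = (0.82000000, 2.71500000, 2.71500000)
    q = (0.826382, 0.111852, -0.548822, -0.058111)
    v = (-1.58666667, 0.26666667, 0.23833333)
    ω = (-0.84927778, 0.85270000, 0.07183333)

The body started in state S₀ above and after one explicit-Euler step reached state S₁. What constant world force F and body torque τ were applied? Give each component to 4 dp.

F = (0.8000, -2.0000, -3.7000)
τ = (0.1700, -0.2000, -0.0500)

rate change Δω = (0.05072222, -0.04730000, -0.02816667)
precession coupling = (-0.0126, -0.0108, -0.0162)
applied torque τ = (0.1700, -0.2000, -0.0500)
v₁ − v₀ = (0.01333333, -0.03333333, -0.06166667)
m·(v₁−v₀)/dt = (0.8000, -2.0000, -3.7000)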